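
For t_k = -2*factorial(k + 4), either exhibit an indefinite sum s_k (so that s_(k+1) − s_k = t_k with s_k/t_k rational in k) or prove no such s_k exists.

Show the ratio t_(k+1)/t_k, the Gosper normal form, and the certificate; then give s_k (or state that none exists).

Step 1: r(k) = k + 5.
Normal form (A,B,C) = (k + 5, 1, 1).
Need (k + 5)·f(k+1) − (1)·f(k) = 1.
Degrees (1,0,0) ⇒ d ≤ -1.
d = -1 < 0 ⇒ no nonzero polynomial f; not summable.

no hypergeometric antidifference exists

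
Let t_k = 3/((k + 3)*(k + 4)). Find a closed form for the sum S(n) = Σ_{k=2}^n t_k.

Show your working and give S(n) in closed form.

Step 1: r(k) = (k + 3)/(k + 5).
Normal form (A,B,C) = (k + 3, k + 5, 1).
Set up (k + 3)·f(k+1) − (k + 4)·f(k) − (1) = 0.
Bound: deg f ≤ 1.
A polynomial solution: f(k) = k/3.
Get s_k = R·t_k = k/(k + 3) with R(k) = B(k−1)f(k)/C(k) = k*(k + 4)/3.
s_(k+1) − s_k = 3/(k**2 + 7*k + 12) = t_k.
Evaluate: s_(n+1) = (n + 1)/(n + 4); subtract s_(2) = 2/5 ⇒ S(n) = 3*(n - 1)/(5*(n + 4)).

S(n) = 3*(n - 1)/(5*(n + 4))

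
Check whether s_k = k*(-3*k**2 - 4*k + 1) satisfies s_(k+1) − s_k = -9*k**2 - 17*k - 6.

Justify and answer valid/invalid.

Valid: the claim telescopes to t_k.

s_(k+1) = -(k + 1)*(4*k + 3*(k + 1)**2 + 3)
s_(k+1) − s_k = -9*k**2 - 17*k - 6
(s_(k+1) − s_k) − t_k = 0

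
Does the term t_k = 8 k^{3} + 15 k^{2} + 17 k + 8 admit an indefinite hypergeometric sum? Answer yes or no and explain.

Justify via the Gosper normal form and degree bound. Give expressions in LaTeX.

Step 1: r(k) = (8*k**3 + 39*k**2 + 71*k + 48)/(8*k**3 + 15*k**2 + 17*k + 8).
Gosper form: A/B · C(k+1)/C(k) with A=1, B=1, C=k**3 + 15*k**2/8 + 17*k/8 + 1.
Solve (1)·f(k+1) − (1)·f(k) = k**3 + 15*k**2/8 + 17*k/8 + 1.
From deg A=0, deg B=0, deg C=3: d=4.
Coefficient equations give f(k) = k*(2*k**3 + k**2 + 3*k + 2)/8.
Then R = B(k−1)f/C = k*(2*k**3 + k**2 + 3*k + 2)/(8*k**3 + 15*k**2 + 17*k + 8), so s_k = R(k)·t_k = k*(2*k**3 + k**2 + 3*k + 2).
Δs = 8*k**3 + 15*k**2 + 17*k + 8, as required.

Yes. s_k = k \left(2 k^{3} + k^{2} + 3 k + 2\right).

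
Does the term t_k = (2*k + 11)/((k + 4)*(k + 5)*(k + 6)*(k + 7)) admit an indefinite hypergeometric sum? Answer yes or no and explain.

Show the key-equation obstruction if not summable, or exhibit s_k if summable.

Yes. s_k = k*(k + 10)/(24*(k**2 + 10*k + 24)).

Step 1: r(k) = (k + 4)*(2*k + 13)/((k + 8)*(2*k + 11)).
A = k + 4, B = k + 8, C = k + 11/2.
Key eq: (k + 4)·f(k+1) = (k + 7)·f(k) + (k + 11/2).
d = 3 from the (1,1,1) case.
Match coefficients ⇒ f(k) = k*(k + 5)*(k + 10)/48.
Then R = B(k−1)f/C = k*(k + 5)*(k + 7)*(k + 10)/(24*(2*k + 11)), so s_k = R(k)·t_k = k*(k + 10)/(24*(k**2 + 10*k + 24)).
Check: Δs_k = (2*k + 11)/(k**4 + 22*k**3 + 179*k**2 + 638*k + 840). ✓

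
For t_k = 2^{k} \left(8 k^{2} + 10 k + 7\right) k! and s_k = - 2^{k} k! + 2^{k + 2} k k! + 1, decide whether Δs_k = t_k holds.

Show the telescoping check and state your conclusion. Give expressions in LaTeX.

valid; difference matches t_k

s_(k+1) = 8*2**k*k**2*factorial(k) + 14*2**k*k*factorial(k) + 6*2**k*factorial(k) + 1
s_(k+1) − s_k = 2**k*(8*k**2 + 10*k + 7)*factorial(k)
(s_(k+1) − s_k) − t_k = 0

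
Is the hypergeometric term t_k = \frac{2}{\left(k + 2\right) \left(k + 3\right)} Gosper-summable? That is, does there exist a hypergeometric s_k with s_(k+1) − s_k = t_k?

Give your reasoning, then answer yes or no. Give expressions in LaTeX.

Ratio r(k) = (k + 2)/(k + 4).
Normal form (A,B,C) = (k + 2, k + 4, 1).
Key eq: (k + 2)·f(k+1) = (k + 3)·f(k) + (1).
deg f ≤ 1 (via 1,1,0).
Match coefficients ⇒ f(k) = k/2.
R(k) = B(k−1)·f(k)/C(k) = k*(k + 3)/2; s_k = R·t_k = k/(k + 2).
Verify: 2/(k**2 + 5*k + 6) matches t_k.

Yes. s_k = \frac{k}{k + 2}.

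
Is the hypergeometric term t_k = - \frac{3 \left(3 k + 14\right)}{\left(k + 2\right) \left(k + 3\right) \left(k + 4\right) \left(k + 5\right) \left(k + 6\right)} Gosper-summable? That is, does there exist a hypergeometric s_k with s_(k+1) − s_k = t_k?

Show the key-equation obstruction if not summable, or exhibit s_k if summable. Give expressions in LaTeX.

Step 1: r(k) = (k + 2)*(3*k + 17)/((k + 7)*(3*k + 14)).
Factor: A=k + 2; B=k + 7; C=k + 14/3.
f must satisfy (k + 2)·f(k+1) − (k + 6)·f(k) = k + 14/3.
From deg A=1, deg B=1, deg C=1: d=4.
A polynomial solution: f(k) = k*(k + 4)*(k**2 + 10*k + 31)/90.
So s_k = (B(k−1)f/C)·t_k = (k*(k + 4)*(k + 6)*(k**2 + 10*k + 31)/(30*(3*k + 14)))·t_k = k*(-k**2 - 10*k - 31)/(10*(k**3 + 10*k**2 + 31*k + 30)).
Verify: 3*(-3*k - 14)/(k**5 + 20*k**4 + 155*k**3 + 580*k**2 + 1044*k + 720) matches t_k.

Yes. s_k = \frac{k \left(- k^{2} - 10 k - 31\right)}{10 \left(k^{3} + 10 k^{2} + 31 k + 30\right)}.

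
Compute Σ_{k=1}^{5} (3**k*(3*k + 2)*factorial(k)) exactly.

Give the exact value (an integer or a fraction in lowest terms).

Step 1: r(k) = 3*(k + 1)*(3*k + 5)/(3*k + 2).
A = 3*k + 3, B = 1, C = k + 2/3.
Set up (3*k + 3)·f(k+1) − (1)·f(k) − (k + 2/3) = 0.
d = 0 from the (1,0,1) case.
Match coefficients ⇒ f(k) = 1/3.
Certificate R = B(k−1)f/C = 1/(3*k + 2) gives s_k = 3**k*factorial(k).
Δs = 3**k*(3*k + 2)*factorial(k), as required.
Telescoping: Σ = s_(6) − s_(1) = 524880 − (3) = 524877.

Σ = 524877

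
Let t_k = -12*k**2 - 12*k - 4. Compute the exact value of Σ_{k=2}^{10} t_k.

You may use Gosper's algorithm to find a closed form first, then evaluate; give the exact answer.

Compute t_(k+1)/t_k: get (3*k**2 + 9*k + 7)/(3*k**2 + 3*k + 1).
A = 1, B = 1, C = k**2 + k + 1/3.
Solve (1)·f(k+1) − (1)·f(k) = k**2 + k + 1/3.
From deg A=0, deg B=0, deg C=2: d=3.
A polynomial solution: f(k) = k**3/3.
So s_k = (B(k−1)f/C)·t_k = (k**3/(3*k**2 + 3*k + 1))·t_k = -4*k**3.
Δs = 4*k**3 - 4*(k + 1)**3, as required.
Evaluate s at k=11 and k=2: -5324 and -32; difference -5292.

Σ = -5292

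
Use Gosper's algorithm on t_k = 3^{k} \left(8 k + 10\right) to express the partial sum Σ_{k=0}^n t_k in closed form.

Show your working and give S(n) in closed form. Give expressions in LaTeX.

S(n) = 12 \cdot 3^{n} n + 9 \cdot 3^{n} + 1

r(k) = 3*(4*k + 9)/(4*k + 5) after simplifying.
Gosper form: A/B · C(k+1)/C(k) with A=3, B=1, C=k + 5/4.
Key eq: (3)·f(k+1) = (1)·f(k) + (k + 5/4).
Degrees (0,0,1) ⇒ d ≤ 1.
A polynomial solution: f(k) = (4*k - 1)/8.
R(k) = B(k−1)·f(k)/C(k) = (4*k - 1)/(2*(4*k + 5)); s_k = R·t_k = 3**k*(4*k - 1).
Verify: 3**k*(8*k + 10) matches t_k.
Telescope: S(n) = s_(n+1) − s_(0) = 3**(n + 1)*(4*n + 3) − (-1) = 12*3**n*n + 9*3**n + 1.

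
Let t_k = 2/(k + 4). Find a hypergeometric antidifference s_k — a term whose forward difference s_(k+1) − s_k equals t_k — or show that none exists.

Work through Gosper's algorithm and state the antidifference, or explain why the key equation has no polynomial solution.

no hypergeometric antidifference exists

The ratio is (k + 4)/(k + 5).
A = k + 4, B = k + 5, C = 1.
Key eq: (k + 4)·f(k+1) = (k + 4)·f(k) + (1).
From deg A=1, deg B=1, deg C=0: d=0.
Generic f = c0 gives residual -1; -1 = 0 cannot hold, so t_k is not Gosper-summable.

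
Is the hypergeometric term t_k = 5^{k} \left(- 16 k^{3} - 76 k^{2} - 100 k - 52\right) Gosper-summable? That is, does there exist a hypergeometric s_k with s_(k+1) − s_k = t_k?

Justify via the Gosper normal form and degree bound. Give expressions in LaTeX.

Yes. s_k = 5^{k} \left(- 4 k^{3} - 4 k^{2} - 3\right).

Ratio r(k) = 5*(4*k**3 + 31*k**2 + 75*k + 61)/(4*k**3 + 19*k**2 + 25*k + 13).
Gosper form: A/B · C(k+1)/C(k) with A=5, B=1, C=k**3 + 19*k**2/4 + 25*k/4 + 13/4.
Key eq: (5)·f(k+1) = (1)·f(k) + (k**3 + 19*k**2/4 + 25*k/4 + 13/4).
From deg A=0, deg B=0, deg C=3: d=3.
A polynomial solution: f(k) = (4*k**3 + 4*k**2 + 3)/16.
So s_k = (B(k−1)f/C)·t_k = ((4*k**3 + 4*k**2 + 3)/(4*(4*k**3 + 19*k**2 + 25*k + 13)))·t_k = 5**k*(-4*k**3 - 4*k**2 - 3).
Check: Δs_k = 5**k*(-16*k**3 - 76*k**2 - 100*k - 52). ✓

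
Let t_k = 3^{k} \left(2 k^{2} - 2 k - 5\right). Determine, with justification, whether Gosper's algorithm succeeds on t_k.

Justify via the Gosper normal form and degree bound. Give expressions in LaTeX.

The ratio is 3*(2*k**2 + 2*k - 5)/(2*k**2 - 2*k - 5).
Factor: A=3; B=1; C=k**2 - k - 5/2.
f must satisfy (3)·f(k+1) − (1)·f(k) = k**2 - k - 5/2.
deg f ≤ 2 (via 0,0,2).
Solve for f: f(k) = (k**2 - 4*k + 2)/2 (degree 2 ≤ 2).
So s_k = (B(k−1)f/C)·t_k = ((k**2 - 4*k + 2)/(2*k**2 - 2*k - 5))·t_k = 3**k*(k**2 - 4*k + 2).
Check: Δs_k = 3**k*(2*k**2 - 2*k - 5). ✓

Yes. s_k = 3^{k} \left(k^{2} - 4 k + 2\right).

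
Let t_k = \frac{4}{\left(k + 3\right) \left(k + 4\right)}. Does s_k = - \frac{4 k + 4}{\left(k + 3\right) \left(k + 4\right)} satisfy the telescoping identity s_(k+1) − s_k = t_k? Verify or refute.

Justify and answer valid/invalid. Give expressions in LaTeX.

Invalid: residual - \frac{24}{k^{3} + 12 k^{2} + 47 k + 60} ≠ 0.

s_(k+1) = 4*(-k - 2)/((k + 4)*(k + 5))
s_(k+1) − s_k = 4*(k - 1)/(k**3 + 12*k**2 + 47*k + 60)
(s_(k+1) − s_k) − t_k = -24/(k**3 + 12*k**2 + 47*k + 60)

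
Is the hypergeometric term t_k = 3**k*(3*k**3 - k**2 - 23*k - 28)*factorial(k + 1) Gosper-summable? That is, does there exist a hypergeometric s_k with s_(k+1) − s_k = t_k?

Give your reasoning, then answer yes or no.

t_(k+1)/t_k = 3*(3*k**4 + 14*k**3 - 81*k - 98)/(3*k**3 - k**2 - 23*k - 28).
Normal form (A,B,C) = (3*k + 6, 1, k**3 - k**2/3 - 23*k/3 - 28/3).
Key eq: (3*k + 6)·f(k+1) = (1)·f(k) + (k**3 - k**2/3 - 23*k/3 - 28/3).
From deg A=1, deg B=0, deg C=3: d=2.
Coefficient equations give f(k) = (k**2 - 4*k - 2)/3.
So s_k = (B(k−1)f/C)·t_k = ((k**2 - 4*k - 2)/(3*k**3 - k**2 - 23*k - 28))·t_k = 3**k*(k**2 - 4*k - 2)*factorial(k + 1).
Verify: 3**k*(3*k**3 - k**2 - 23*k - 28)*factorial(k + 1) matches t_k.

Yes. s_k = 3**k*(k**2 - 4*k - 2)*factorial(k + 1).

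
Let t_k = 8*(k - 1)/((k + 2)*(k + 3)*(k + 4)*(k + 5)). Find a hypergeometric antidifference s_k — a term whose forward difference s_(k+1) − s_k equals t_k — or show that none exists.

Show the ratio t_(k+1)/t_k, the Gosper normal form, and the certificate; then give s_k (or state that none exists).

t_(k+1)/t_k = k*(k + 2)/((k - 1)*(k + 6)).
Take A(k)=k + 2, B(k)=k + 6, C(k)=k - 1.
f must satisfy (k + 2)·f(k+1) − (k + 5)·f(k) = k - 1.
deg f ≤ 3 (via 1,1,1).
A polynomial solution: f(k) = -k/2.
So s_k = (B(k−1)f/C)·t_k = (-k*(k + 5)/(2*(k - 1)))·t_k = -4*k/((k + 2)*(k + 3)*(k + 4)).
s_(k+1) − s_k = 8*(k - 1)/(k**4 + 14*k**3 + 71*k**2 + 154*k + 120) = t_k.

s_k = -4*k/((k + 2)*(k + 3)*(k + 4))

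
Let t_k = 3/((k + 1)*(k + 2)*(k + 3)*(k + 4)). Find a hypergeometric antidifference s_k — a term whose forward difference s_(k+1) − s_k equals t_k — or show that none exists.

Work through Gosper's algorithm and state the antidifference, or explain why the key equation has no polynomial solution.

r(k) = (k + 1)/(k + 5) after simplifying.
Gosper form: A/B · C(k+1)/C(k) with A=k + 1, B=k + 5, C=1.
f must satisfy (k + 1)·f(k+1) − (k + 4)·f(k) = 1.
From deg A=1, deg B=1, deg C=0: d=3.
Solving with deg f ≤ 3: f(k) = k*(k**2 + 6*k + 11)/18.
R(k) = B(k−1)·f(k)/C(k) = k*(k + 4)*(k**2 + 6*k + 11)/18; s_k = R·t_k = k*(k**2 + 6*k + 11)/(6*(k + 1)*(k + 2)*(k + 3)).
Check: Δs_k = 3/(k**4 + 10*k**3 + 35*k**2 + 50*k + 24). ✓

s_k = k*(k**2 + 6*k + 11)/(6*(k + 1)*(k + 2)*(k + 3))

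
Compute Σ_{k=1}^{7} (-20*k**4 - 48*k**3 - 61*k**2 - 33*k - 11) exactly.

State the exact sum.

Σ = -140693

r(k) = (20*k**4 + 128*k**3 + 325*k**2 + 379*k + 173)/(20*k**4 + 48*k**3 + 61*k**2 + 33*k + 11) after simplifying.
Take A(k)=1, B(k)=1, C(k)=k**4 + 12*k**3/5 + 61*k**2/20 + 33*k/20 + 11/20.
Key eq: (1)·f(k+1) = (1)·f(k) + (k**4 + 12*k**3/5 + 61*k**2/20 + 33*k/20 + 11/20).
From deg A=0, deg B=0, deg C=4: d=5.
Match coefficients ⇒ f(k) = k*(4*k**4 + 2*k**3 + 3*k**2 - 2*k + 4)/20.
Then R = B(k−1)f/C = k*(4*k**4 + 2*k**3 + 3*k**2 - 2*k + 4)/(20*k**4 + 48*k**3 + 61*k**2 + 33*k + 11), so s_k = R(k)·t_k = k*(-4*k**4 - 2*k**3 - 3*k**2 + 2*k - 4).
Δs = -20*k**4 - 48*k**3 - 61*k**2 - 33*k - 11, as required.
Telescoping: Σ = s_(8) − s_(1) = -140704 − (-11) = -140693.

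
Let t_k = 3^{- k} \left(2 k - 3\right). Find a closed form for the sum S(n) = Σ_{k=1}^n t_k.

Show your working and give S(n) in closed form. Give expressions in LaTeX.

Step 1: r(k) = (2*k - 1)/(3*(2*k - 3)).
Normal form (A,B,C) = (1/3, 1, k - 3/2).
Key eq: (1/3)·f(k+1) = (1)·f(k) + (k - 3/2).
Bound: deg f ≤ 1.
A polynomial solution: f(k) = -3*(k - 1)/2.
Certificate R = B(k−1)f/C = -3*(k - 1)/(2*k - 3) gives s_k = 3**(1 - k)*(1 - k).
s_(k+1) − s_k = (2*k - 3)/3**k = t_k.
s_(n+1) = -n/3**n and s_(1) = 0, so S(n) = -n/3**n.

S(n) = - 3^{- n} n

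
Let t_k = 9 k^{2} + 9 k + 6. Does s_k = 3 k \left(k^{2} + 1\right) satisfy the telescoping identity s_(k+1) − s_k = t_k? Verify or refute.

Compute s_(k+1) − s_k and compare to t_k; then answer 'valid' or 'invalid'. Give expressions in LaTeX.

s_(k+1) = 3*(k + 1)*((k + 1)**2 + 1)
s_(k+1) − s_k = 9*k**2 + 9*k + 6
(s_(k+1) − s_k) − t_k = 0

valid (s_(k+1) − s_k reduces to t_k)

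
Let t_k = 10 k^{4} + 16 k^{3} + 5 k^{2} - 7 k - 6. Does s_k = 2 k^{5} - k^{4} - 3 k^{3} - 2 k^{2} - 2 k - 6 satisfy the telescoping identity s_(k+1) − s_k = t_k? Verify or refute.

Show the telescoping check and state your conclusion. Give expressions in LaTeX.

s_(k+1) = 2*k**5 + 9*k**4 + 13*k**3 + 3*k**2 - 9*k - 12
s_(k+1) − s_k = 10*k**4 + 16*k**3 + 5*k**2 - 7*k - 6
(s_(k+1) − s_k) − t_k = 0

Valid: the claim telescopes to t_k.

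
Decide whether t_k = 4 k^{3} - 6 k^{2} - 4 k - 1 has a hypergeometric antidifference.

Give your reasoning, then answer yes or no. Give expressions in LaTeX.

Compute t_(k+1)/t_k: get (4*k**3 + 6*k**2 - 4*k - 7)/(4*k**3 - 6*k**2 - 4*k - 1).
So A=1 and B=1, with C=k**3 - 3*k**2/2 - k - 1/4.
Set up (1)·f(k+1) − (1)·f(k) − (k**3 - 3*k**2/2 - k - 1/4) = 0.
deg f ≤ 4 (via 0,0,3).
Coefficient equations give f(k) = k**2*(k**2 - 4*k + 2)/4.
So s_k = (B(k−1)f/C)·t_k = (k**2*(k**2 - 4*k + 2)/(4*k**3 - 6*k**2 - 4*k - 1))·t_k = k**2*(k**2 - 4*k + 2).
Verify: 4*k**3 - 6*k**2 - 4*k - 1 matches t_k.

Yes. s_k = k^{2} \left(k^{2} - 4 k + 2\right).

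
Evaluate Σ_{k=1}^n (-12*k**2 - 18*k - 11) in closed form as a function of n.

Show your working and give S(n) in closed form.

t_(k+1)/t_k = (12*k**2 + 42*k + 41)/(12*k**2 + 18*k + 11).
Factor: A=1; B=1; C=k**2 + 3*k/2 + 11/12.
Key eq: (1)·f(k+1) = (1)·f(k) + (k**2 + 3*k/2 + 11/12).
Degrees (0,0,2) ⇒ d ≤ 3.
A polynomial solution: f(k) = k*(4*k**2 + 3*k + 4)/12.
Certificate R = B(k−1)f/C = k*(4*k**2 + 3*k + 4)/(12*k**2 + 18*k + 11) gives s_k = k*(-4*k**2 - 3*k - 4).
s_(k+1) − s_k = -12*k**2 - 18*k - 11 = t_k.
Σ_(k=1)^n t_k = s_(n+1) − s_(1) = (-4*n**3 - 15*n**2 - 22*n - 11) − (-11), i.e. n*(-4*n**2 - 15*n - 22).

S(n) = n*(-4*n**2 - 15*n - 22)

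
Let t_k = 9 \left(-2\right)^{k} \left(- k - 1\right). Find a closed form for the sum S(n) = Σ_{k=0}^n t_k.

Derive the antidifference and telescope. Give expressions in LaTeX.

S(n) = - 6 \left(-2\right)^{n} n - 8 \left(-2\right)^{n} - 1

t_(k+1)/t_k = 2*(-k - 2)/(k + 1).
Gosper form: A/B · C(k+1)/C(k) with A=-2, B=1, C=k + 1.
Solve (-2)·f(k+1) − (1)·f(k) = k + 1.
Degrees (0,0,1) ⇒ d ≤ 1.
Match coefficients ⇒ f(k) = -(3*k + 1)/9.
Then R = B(k−1)f/C = -(3*k + 1)/(9*(k + 1)), so s_k = R(k)·t_k = (-2)**k*(3*k + 1).
Δs = 9*(-2)**k*(-k - 1), as required.
Telescope: S(n) = s_(n+1) − s_(0) = (-2)**(n + 1)*(3*n + 4) − (1) = -6*(-2)**n*n - 8*(-2)**n - 1.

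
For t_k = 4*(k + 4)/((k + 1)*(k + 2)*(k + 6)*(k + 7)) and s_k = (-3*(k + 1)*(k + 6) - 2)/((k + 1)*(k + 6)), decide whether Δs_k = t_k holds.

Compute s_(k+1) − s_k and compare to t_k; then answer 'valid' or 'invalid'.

s_(k+1) = (-3*(k + 2)*(k + 7) - 2)/((k + 2)*(k + 7))
s_(k+1) − s_k = 4*(k + 4)/(k**4 + 16*k**3 + 83*k**2 + 152*k + 84)
(s_(k+1) − s_k) − t_k = 0

Valid — Δs_k = t_k.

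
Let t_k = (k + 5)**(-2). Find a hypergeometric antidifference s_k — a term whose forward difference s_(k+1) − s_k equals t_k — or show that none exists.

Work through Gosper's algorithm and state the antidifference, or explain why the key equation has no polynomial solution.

Ratio r(k) = (k + 5)**2/(k + 6)**2.
So A=k**2 + 10*k + 25 and B=k**2 + 12*k + 36, with C=1.
Set up (k**2 + 10*k + 25)·f(k+1) − (k**2 + 10*k + 25)·f(k) − (1) = 0.
deg f ≤ 0 (via 2,2,0).
f = c0 ⇒ A·f(k+1) − B(k−1)·f(k) − C = -1. The system {-1 = 0} is inconsistent; no antidifference.

none — t_k is not Gosper-summable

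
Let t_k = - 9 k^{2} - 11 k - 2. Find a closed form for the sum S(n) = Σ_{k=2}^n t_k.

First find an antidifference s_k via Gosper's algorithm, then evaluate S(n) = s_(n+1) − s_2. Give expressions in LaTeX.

S(n) = - 3 n^{3} - 10 n^{2} - 9 n + 22

Compute t_(k+1)/t_k: get (9*k**2 + 29*k + 22)/(9*k**2 + 11*k + 2).
Gosper form: A/B · C(k+1)/C(k) with A=1, B=1, C=k**2 + 11*k/9 + 2/9.
Key eq: (1)·f(k+1) = (1)·f(k) + (k**2 + 11*k/9 + 2/9).
d = 3 from the (0,0,2) case.
Match coefficients ⇒ f(k) = k*(k + 1)*(3*k - 2)/9.
Get s_k = R·t_k = k*(-3*k**2 - k + 2) with R(k) = B(k−1)f(k)/C(k) = k*(3*k - 2)/(9*k + 2).
s_(k+1) − s_k = -9*k**2 - 11*k - 2 = t_k.
Telescope: S(n) = s_(n+1) − s_(2) = -3*n**3 - 10*n**2 - 9*n - 2 − (-24) = -3*n**3 - 10*n**2 - 9*n + 22.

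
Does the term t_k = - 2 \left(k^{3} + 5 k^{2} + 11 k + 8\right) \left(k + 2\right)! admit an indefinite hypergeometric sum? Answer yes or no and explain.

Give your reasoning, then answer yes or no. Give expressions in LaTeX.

The ratio is (k**4 + 11*k**3 + 48*k**2 + 97*k + 75)/(k**3 + 5*k**2 + 11*k + 8).
So A=k + 3 and B=1, with C=k**3 + 5*k**2 + 11*k + 8.
f must satisfy (k + 3)·f(k+1) − (1)·f(k) = k**3 + 5*k**2 + 11*k + 8.
From deg A=1, deg B=0, deg C=3: d=2.
Solving with deg f ≤ 2: f(k) = k**2 + k + 1.
So s_k = (B(k−1)f/C)·t_k = ((k**2 + k + 1)/(k**3 + 5*k**2 + 11*k + 8))·t_k = -2*(k**2 + k + 1)*factorial(k + 2).
Δs = -2*(k**3 + 5*k**2 + 11*k + 8)*factorial(k + 2), as required.

Yes. s_k = - 2 \left(k^{2} + k + 1\right) \left(k + 2\right)!.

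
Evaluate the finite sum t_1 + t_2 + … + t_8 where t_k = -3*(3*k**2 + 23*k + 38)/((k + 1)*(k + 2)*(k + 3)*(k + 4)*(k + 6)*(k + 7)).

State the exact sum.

Σ = -109/2100

r(k) = (k + 1)*(k + 6)*(23*k + 3*(k + 1)**2 + 61)/((k + 5)*(k + 8)*(3*k**2 + 23*k + 38)) after simplifying.
Gosper form: A/B · C(k+1)/C(k) with A=k + 1, B=k + 8, C=k**3 + 38*k**2/3 + 51*k + 190/3.
Solve (k + 1)·f(k+1) − (k + 7)·f(k) = k**3 + 38*k**2/3 + 51*k + 190/3.
deg f ≤ 6 (via 1,1,3).
Match coefficients ⇒ f(k) = k*(k + 2)*(k + 4)*(k + 5)*(k**2 + 10*k + 27)/54.
R(k) = B(k−1)·f(k)/C(k) = k*(k + 2)*(k + 4)*(k + 7)*(k**2 + 10*k + 27)/(18*(3*k**2 + 23*k + 38)); s_k = R·t_k = k*(-k**2 - 10*k - 27)/(6*(k**3 + 10*k**2 + 27*k + 18)).
Δs = 3*(-3*k**2 - 23*k - 38)/(k**6 + 23*k**5 + 207*k**4 + 925*k**3 + 2144*k**2 + 2412*k + 1008), as required.
Sum = s_(9) − s_(1); s_(9) = -33/200, s_(1) = -19/168 ⇒ -109/2100.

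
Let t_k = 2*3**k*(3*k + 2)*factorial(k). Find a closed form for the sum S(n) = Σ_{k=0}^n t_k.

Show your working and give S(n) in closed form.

Ratio r(k) = 3*(k + 1)*(3*k + 5)/(3*k + 2).
Factor: A=3*k + 3; B=1; C=k + 2/3.
Need (3*k + 3)·f(k+1) − (1)·f(k) = k + 2/3.
d = 0 from the (1,0,1) case.
Solving with deg f ≤ 0: f(k) = 1/3.
Then R = B(k−1)f/C = 1/(3*k + 2), so s_k = R(k)·t_k = 2*3**k*factorial(k).
Δs = 2*3**k*(3*k + 2)*factorial(k), as required.
Σ_(k=0)^n t_k = s_(n+1) − s_(0) = (6*3**n*factorial(n + 1)) − (2), i.e. 6*3**n*factorial(n + 1) - 2.

S(n) = 6*3**n*factorial(n + 1) - 2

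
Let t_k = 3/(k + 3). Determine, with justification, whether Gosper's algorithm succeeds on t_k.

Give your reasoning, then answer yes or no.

t_(k+1)/t_k = (k + 3)/(k + 4).
Take A(k)=k + 3, B(k)=k + 4, C(k)=1.
f must satisfy (k + 3)·f(k+1) − (k + 3)·f(k) = 1.
From deg A=1, deg B=1, deg C=0: d=0.
f = c0 ⇒ A·f(k+1) − B(k−1)·f(k) − C = -1. The system {-1 = 0} is inconsistent; no antidifference.

No. Not Gosper-summable.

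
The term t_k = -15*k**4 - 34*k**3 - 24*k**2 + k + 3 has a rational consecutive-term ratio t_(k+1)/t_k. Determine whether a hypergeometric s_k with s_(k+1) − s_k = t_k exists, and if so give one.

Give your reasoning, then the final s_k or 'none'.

s_k = k*(-3*k**4 - k**3 + 4*k**2 + 4*k - 1)

Ratio r(k) = (15*k**4 + 94*k**3 + 216*k**2 + 209*k + 69)/(15*k**4 + 34*k**3 + 24*k**2 - k - 3).
So A=1 and B=1, with C=k**4 + 34*k**3/15 + 8*k**2/5 - k/15 - 1/5.
Key eq: (1)·f(k+1) = (1)·f(k) + (k**4 + 34*k**3/15 + 8*k**2/5 - k/15 - 1/5).
Bound: deg f ≤ 5.
Solving with deg f ≤ 5: f(k) = k*(3*k**4 + k**3 - 4*k**2 - 4*k + 1)/15.
Then R = B(k−1)f/C = k*(3*k**4 + k**3 - 4*k**2 - 4*k + 1)/(15*k**4 + 34*k**3 + 24*k**2 - k - 3), so s_k = R(k)·t_k = k*(-3*k**4 - k**3 + 4*k**2 + 4*k - 1).
s_(k+1) − s_k = -15*k**4 - 34*k**3 - 24*k**2 + k + 3 = t_k.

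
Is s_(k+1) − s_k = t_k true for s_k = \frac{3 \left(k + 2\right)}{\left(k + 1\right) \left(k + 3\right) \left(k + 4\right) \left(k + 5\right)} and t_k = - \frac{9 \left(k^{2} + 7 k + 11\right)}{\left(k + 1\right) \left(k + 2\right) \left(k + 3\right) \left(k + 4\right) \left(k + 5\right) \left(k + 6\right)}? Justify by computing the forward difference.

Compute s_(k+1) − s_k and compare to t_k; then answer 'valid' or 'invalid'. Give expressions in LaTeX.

s_(k+1) = 3*(k + 3)/((k + 2)*(k + 4)*(k + 5)*(k + 6))
s_(k+1) − s_k = 3*(-3*k**2 - 13*k - 15)/(k**6 + 21*k**5 + 175*k**4 + 735*k**3 + 1624*k**2 + 1764*k + 720)
(s_(k+1) − s_k) − t_k = 6*(4*k + 9)/(k**6 + 21*k**5 + 175*k**4 + 735*k**3 + 1624*k**2 + 1764*k + 720)

Invalid: residual \frac{6 \left(4 k + 9\right)}{k^{6} + 21 k^{5} + 175 k^{4} + 735 k^{3} + 1624 k^{2} + 1764 k + 720} ≠ 0.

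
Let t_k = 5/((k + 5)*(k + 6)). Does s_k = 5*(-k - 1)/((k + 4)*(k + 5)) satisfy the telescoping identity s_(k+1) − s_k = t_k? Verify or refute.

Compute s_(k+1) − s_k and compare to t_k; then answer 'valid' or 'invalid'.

Invalid: residual -30/(k**3 + 15*k**2 + 74*k + 120) ≠ 0.

s_(k+1) = 5*(-k - 2)/((k + 5)*(k + 6))
s_(k+1) − s_k = 5*(k - 2)/(k**3 + 15*k**2 + 74*k + 120)
(s_(k+1) − s_k) − t_k = -30/(k**3 + 15*k**2 + 74*k + 120)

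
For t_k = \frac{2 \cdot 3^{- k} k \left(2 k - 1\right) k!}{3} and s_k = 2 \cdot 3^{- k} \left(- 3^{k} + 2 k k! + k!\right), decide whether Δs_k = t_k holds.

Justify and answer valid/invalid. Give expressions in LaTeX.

valid; difference matches t_k

s_(k+1) = 2*(-3*3**k + 2*k**2*factorial(k) + 5*k*factorial(k) + 3*factorial(k))/(3*3**k)
s_(k+1) − s_k = 2*k*(2*k - 1)*factorial(k)/(3*3**k)
(s_(k+1) − s_k) − t_k = 0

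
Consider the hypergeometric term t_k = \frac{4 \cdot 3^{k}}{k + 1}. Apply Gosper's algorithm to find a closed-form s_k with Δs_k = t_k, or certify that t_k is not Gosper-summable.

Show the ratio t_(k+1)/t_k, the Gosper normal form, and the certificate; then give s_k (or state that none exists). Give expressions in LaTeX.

none (Gosper's algorithm certifies no s_k)

Compute t_(k+1)/t_k: get 3*(k + 1)/(k + 2).
Gosper form: A/B · C(k+1)/C(k) with A=3*k + 3, B=k + 2, C=1.
Key eq: (3*k + 3)·f(k+1) = (k + 1)·f(k) + (1).
Bound: deg f ≤ -1.
d = -1 < 0 ⇒ no nonzero polynomial f; not summable.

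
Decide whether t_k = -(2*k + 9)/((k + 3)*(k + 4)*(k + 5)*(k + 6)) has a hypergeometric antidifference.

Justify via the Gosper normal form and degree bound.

Yes. s_k = k*(-k - 8)/(15*(k**2 + 8*k + 15)).

t_(k+1)/t_k = (k + 3)*(2*k + 11)/((k + 7)*(2*k + 9)).
A = k + 3, B = k + 7, C = k + 9/2.
Set up (k + 3)·f(k+1) − (k + 6)·f(k) − (k + 9/2) = 0.
Bound: deg f ≤ 3.
A polynomial solution: f(k) = k*(k + 4)*(k + 8)/30.
Certificate R = B(k−1)f/C = k*(k + 4)*(k + 6)*(k + 8)/(15*(2*k + 9)) gives s_k = k*(-k - 8)/(15*(k**2 + 8*k + 15)).
Check: Δs_k = (-2*k - 9)/(k**4 + 18*k**3 + 119*k**2 + 342*k + 360). ✓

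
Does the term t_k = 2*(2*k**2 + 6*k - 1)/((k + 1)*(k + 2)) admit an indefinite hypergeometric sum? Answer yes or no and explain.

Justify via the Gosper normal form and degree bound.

The ratio is (k + 1)*(6*k + 2*(k + 1)**2 + 5)/((k + 3)*(2*k**2 + 6*k - 1)).
So A=k + 1 and B=k + 3, with C=k**2 + 3*k - 1/2.
Key eq: (k + 1)·f(k+1) = (k + 2)·f(k) + (k**2 + 3*k - 1/2).
Degrees (1,1,2) ⇒ d ≤ 2.
A polynomial solution: f(k) = k*(2*k - 3)/2.
So s_k = (B(k−1)f/C)·t_k = (k*(k + 2)*(2*k - 3)/(2*k**2 + 6*k - 1))·t_k = 2*k*(2*k - 3)/(k + 1).
Δs = 2*(2*k**2 + 6*k - 1)/(k**2 + 3*k + 2), as required.

Yes. s_k = 2*k*(2*k - 3)/(k + 1).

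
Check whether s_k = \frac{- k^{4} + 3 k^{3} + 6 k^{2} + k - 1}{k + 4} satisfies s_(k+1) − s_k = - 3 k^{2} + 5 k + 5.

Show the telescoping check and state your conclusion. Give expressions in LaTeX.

s_(k+1) = (-k**4 - k**3 + 9*k**2 + 18*k + 8)/(k + 5)
s_(k+1) − s_k = (-3*k**4 - 16*k**3 + 23*k**2 + 76*k + 37)/(k**2 + 9*k + 20)
(s_(k+1) − s_k) − t_k = 3*(2*k**3 + 11*k**2 - 23*k - 21)/(k**2 + 9*k + 20)

Invalid: residual \frac{3 \left(2 k^{3} + 11 k^{2} - 23 k - 21\right)}{k^{2} + 9 k + 20} ≠ 0.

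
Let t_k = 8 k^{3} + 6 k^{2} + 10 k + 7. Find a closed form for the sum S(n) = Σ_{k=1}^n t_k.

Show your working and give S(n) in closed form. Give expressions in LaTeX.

Step 1: r(k) = (8*k**3 + 30*k**2 + 46*k + 31)/(8*k**3 + 6*k**2 + 10*k + 7).
A = 1, B = 1, C = k**3 + 3*k**2/4 + 5*k/4 + 7/8.
Set up (1)·f(k+1) − (1)·f(k) − (k**3 + 3*k**2/4 + 5*k/4 + 7/8) = 0.
Degrees (0,0,3) ⇒ d ≤ 4.
Solve for f: f(k) = k*(2*k**3 - 2*k**2 + 4*k + 3)/8 (degree 4 ≤ 4).
So s_k = (B(k−1)f/C)·t_k = (k*(2*k**3 - 2*k**2 + 4*k + 3)/(8*k**3 + 6*k**2 + 10*k + 7))·t_k = k*(2*k**3 - 2*k**2 + 4*k + 3).
Verify: 8*k**3 + 6*k**2 + 10*k + 7 matches t_k.
s_(n+1) = 2*n**4 + 6*n**3 + 10*n**2 + 13*n + 7 and s_(1) = 7, so S(n) = n*(2*n**3 + 6*n**2 + 10*n + 13).

S(n) = n \left(2 n^{3} + 6 n^{2} + 10 n + 13\right)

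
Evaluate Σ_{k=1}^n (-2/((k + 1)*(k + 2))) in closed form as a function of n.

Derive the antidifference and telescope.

Compute t_(k+1)/t_k: get (k + 1)/(k + 3).
A = k + 1, B = k + 3, C = 1.
Key eq: (k + 1)·f(k+1) = (k + 2)·f(k) + (1).
From deg A=1, deg B=1, deg C=0: d=1.
Match coefficients ⇒ f(k) = k.
Get s_k = R·t_k = -2*k/(k + 1) with R(k) = B(k−1)f(k)/C(k) = k*(k + 2).
Verify: -2/(k**2 + 3*k + 2) matches t_k.
s_(n+1) = 2*(-n - 1)/(n + 2) and s_(1) = -1, so S(n) = -n/(n + 2).

S(n) = -n/(n + 2)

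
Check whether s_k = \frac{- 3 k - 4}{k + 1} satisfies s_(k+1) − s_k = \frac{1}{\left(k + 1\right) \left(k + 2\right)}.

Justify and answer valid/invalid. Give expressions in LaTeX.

s_(k+1) = (-3*k - 7)/(k + 2)
s_(k+1) − s_k = 1/(k**2 + 3*k + 2)
(s_(k+1) − s_k) − t_k = 0

valid (s_(k+1) − s_k reduces to t_k)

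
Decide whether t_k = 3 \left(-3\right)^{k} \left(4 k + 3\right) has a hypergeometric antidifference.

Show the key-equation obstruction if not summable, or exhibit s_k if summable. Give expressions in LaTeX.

Yes. s_k = \left(-3\right)^{k + 1} k.

The ratio is 3*(-4*k - 7)/(4*k + 3).
A = -3, B = 1, C = k + 3/4.
Set up (-3)·f(k+1) − (1)·f(k) − (k + 3/4) = 0.
Bound: deg f ≤ 1.
Coefficient equations give f(k) = -k/4.
Get s_k = R·t_k = (-3)**(k + 1)*k with R(k) = B(k−1)f(k)/C(k) = -k/(4*k + 3).
Check: Δs_k = 3*(-3)**k*(4*k + 3). ✓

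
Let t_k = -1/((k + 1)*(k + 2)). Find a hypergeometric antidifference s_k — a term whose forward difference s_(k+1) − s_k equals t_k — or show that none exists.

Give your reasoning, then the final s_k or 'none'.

Compute t_(k+1)/t_k: get (k + 1)/(k + 3).
Gosper form: A/B · C(k+1)/C(k) with A=k + 1, B=k + 3, C=1.
Need (k + 1)·f(k+1) − (k + 2)·f(k) = 1.
deg f ≤ 1 (via 1,1,0).
Solving with deg f ≤ 1: f(k) = k.
R(k) = B(k−1)·f(k)/C(k) = k*(k + 2); s_k = R·t_k = -k/(k + 1).
s_(k+1) − s_k = -1/(k**2 + 3*k + 2) = t_k.

s_k = -k/(k + 1)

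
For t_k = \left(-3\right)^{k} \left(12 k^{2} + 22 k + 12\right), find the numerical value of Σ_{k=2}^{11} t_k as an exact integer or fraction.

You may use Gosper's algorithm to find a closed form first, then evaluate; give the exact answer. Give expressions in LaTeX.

Σ = -235959678

Step 1: r(k) = 3*(-6*k**2 - 23*k - 23)/(6*k**2 + 11*k + 6).
Gosper form: A/B · C(k+1)/C(k) with A=-3, B=1, C=k**2 + 11*k/6 + 1.
Key eq: (-3)·f(k+1) = (1)·f(k) + (k**2 + 11*k/6 + 1).
deg f ≤ 2 (via 0,0,2).
Solving with deg f ≤ 2: f(k) = -k*(3*k + 1)/12.
R(k) = B(k−1)·f(k)/C(k) = -k*(3*k + 1)/(2*(6*k**2 + 11*k + 6)); s_k = R·t_k = (-3)**k*k*(-3*k - 1).
Verify: (-3)**k*(12*k**2 + 22*k + 12) matches t_k.
Sum = s_(12) − s_(2); s_(12) = -235959804, s_(2) = -126 ⇒ -235959678.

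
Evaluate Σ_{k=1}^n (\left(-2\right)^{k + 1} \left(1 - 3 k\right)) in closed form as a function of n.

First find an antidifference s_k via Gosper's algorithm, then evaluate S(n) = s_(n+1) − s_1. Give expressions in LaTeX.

The ratio is 2*(-3*k - 2)/(3*k - 1).
A = -2, B = 1, C = k - 1/3.
Set up (-2)·f(k+1) − (1)·f(k) − (k - 1/3) = 0.
From deg A=0, deg B=0, deg C=1: d=1.
A polynomial solution: f(k) = -(k - 1)/3.
So s_k = (B(k−1)f/C)·t_k = (-(k - 1)/(3*k - 1))·t_k = (-2)**(k + 1)*(k - 1).
Verify: (-2)**(k + 1)*(1 - 3*k) matches t_k.
s_(n+1) = (-2)**(n + 2)*n and s_(1) = 0, so S(n) = (-2)**(n + 2)*n.

S(n) = \left(-2\right)^{n + 2} n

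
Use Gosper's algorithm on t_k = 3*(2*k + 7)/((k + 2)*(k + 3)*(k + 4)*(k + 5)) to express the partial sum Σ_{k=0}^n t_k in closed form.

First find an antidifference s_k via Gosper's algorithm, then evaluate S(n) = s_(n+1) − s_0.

S(n) = 3*(n**2 + 8*n + 7)/(8*(n**2 + 8*n + 15))

Compute t_(k+1)/t_k: get (k + 2)*(2*k + 9)/((k + 6)*(2*k + 7)).
Take A(k)=k + 2, B(k)=k + 6, C(k)=k + 7/2.
Solve (k + 2)·f(k+1) − (k + 5)·f(k) = k + 7/2.
Degrees (1,1,1) ⇒ d ≤ 3.
Solving with deg f ≤ 3: f(k) = k*(k + 3)*(k + 6)/16.
Get s_k = R·t_k = 3*k*(k + 6)/(8*(k**2 + 6*k + 8)) with R(k) = B(k−1)f(k)/C(k) = k*(k + 3)*(k + 5)*(k + 6)/(8*(2*k + 7)).
Δs = 3*(2*k + 7)/(k**4 + 14*k**3 + 71*k**2 + 154*k + 120), as required.
Evaluate: s_(n+1) = 3*(n**2 + 8*n + 7)/(8*(n**2 + 8*n + 15)); subtract s_(0) = 0 ⇒ S(n) = 3*(n**2 + 8*n + 7)/(8*(n**2 + 8*n + 15)).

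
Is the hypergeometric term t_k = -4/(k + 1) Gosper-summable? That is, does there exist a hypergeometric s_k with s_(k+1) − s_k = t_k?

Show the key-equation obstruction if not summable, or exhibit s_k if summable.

No; the coefficient equations for f are inconsistent.

Step 1: r(k) = (k + 1)/(k + 2).
A = k + 1, B = k + 2, C = 1.
Solve (k + 1)·f(k+1) − (k + 1)·f(k) = 1.
From deg A=1, deg B=1, deg C=0: d=0.
Generic f = c0 gives residual -1; -1 = 0 cannot hold, so t_k is not Gosper-summable.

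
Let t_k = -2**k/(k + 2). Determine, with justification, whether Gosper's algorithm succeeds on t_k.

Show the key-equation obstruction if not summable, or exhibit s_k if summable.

r(k) = 2*(k + 2)/(k + 3) after simplifying.
Normal form (A,B,C) = (2*k + 4, k + 3, 1).
Key eq: (2*k + 4)·f(k+1) = (k + 2)·f(k) + (1).
Bound: deg f ≤ -1.
Bound -1 < 0, so the key equation has no polynomial solution.

No — key equation has no polynomial f.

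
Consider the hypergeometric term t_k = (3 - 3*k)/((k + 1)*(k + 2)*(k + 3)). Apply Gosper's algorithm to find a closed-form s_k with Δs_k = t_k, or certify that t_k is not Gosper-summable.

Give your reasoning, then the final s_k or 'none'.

s_k = 3*k/((k + 1)*(k + 2))

The ratio is k*(k + 1)/((k - 1)*(k + 4)).
Take A(k)=k + 1, B(k)=k + 4, C(k)=k - 1.
Solve (k + 1)·f(k+1) − (k + 3)·f(k) = k - 1.
d = 2 from the (1,1,1) case.
Coefficient equations give f(k) = -k.
So s_k = (B(k−1)f/C)·t_k = (-k*(k + 3)/(k - 1))·t_k = 3*k/((k + 1)*(k + 2)).
Verify: 3*(1 - k)/(k**3 + 6*k**2 + 11*k + 6) matches t_k.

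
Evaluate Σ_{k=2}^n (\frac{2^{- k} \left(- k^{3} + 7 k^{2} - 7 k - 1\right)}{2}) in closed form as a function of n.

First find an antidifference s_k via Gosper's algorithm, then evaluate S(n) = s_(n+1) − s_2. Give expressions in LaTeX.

S(n) = 2^{- n - 1} \left(2^{n + 1} + n^{3} - n^{2} - 3 n - 1\right)

Ratio r(k) = (k**3 - 4*k**2 - 4*k + 2)/(2*(k**3 - 7*k**2 + 7*k + 1)).
Take A(k)=1/2, B(k)=1, C(k)=k**3 - 7*k**2 + 7*k + 1.
Solve (1/2)·f(k+1) − (1)·f(k) = k**3 - 7*k**2 + 7*k + 1.
deg f ≤ 3 (via 0,0,3).
Coefficient equations give f(k) = -2*k*(k**2 - 4*k + 2).
Get s_k = R·t_k = k*(k**2 - 4*k + 2)/2**k with R(k) = B(k−1)f(k)/C(k) = -2*k*(k**2 - 4*k + 2)/(k**3 - 7*k**2 + 7*k + 1).
Verify: (-k**3 + 7*k**2 - 7*k - 1)/(2*2**k) matches t_k.
Evaluate: s_(n+1) = 2**(-n - 1)*(n**3 - n**2 - 3*n - 1); subtract s_(2) = -1 ⇒ S(n) = 2**(-n - 1)*(2**(n + 1) + n**3 - n**2 - 3*n - 1).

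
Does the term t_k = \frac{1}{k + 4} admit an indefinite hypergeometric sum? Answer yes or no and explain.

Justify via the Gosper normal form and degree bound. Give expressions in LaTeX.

No — the linear system for f has no solution.

Compute t_(k+1)/t_k: get (k + 4)/(k + 5).
Factor: A=k + 4; B=k + 5; C=1.
Key eq: (k + 4)·f(k+1) = (k + 4)·f(k) + (1).
d = 0 from the (1,1,0) case.
Put f(k) = c0: A·f(k+1) − B(k−1)·f(k) − C = -1; need -1 = 0 — inconsistent ⇒ no f, not summable.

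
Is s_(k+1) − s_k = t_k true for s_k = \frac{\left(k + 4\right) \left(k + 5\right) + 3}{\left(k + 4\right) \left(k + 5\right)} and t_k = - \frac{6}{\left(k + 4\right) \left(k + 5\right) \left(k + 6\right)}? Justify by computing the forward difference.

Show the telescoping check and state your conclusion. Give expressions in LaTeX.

valid; difference matches t_k

s_(k+1) = ((k + 5)*(k + 6) + 3)/((k + 5)*(k + 6))
s_(k+1) − s_k = -6/(k**3 + 15*k**2 + 74*k + 120)
(s_(k+1) − s_k) − t_k = 0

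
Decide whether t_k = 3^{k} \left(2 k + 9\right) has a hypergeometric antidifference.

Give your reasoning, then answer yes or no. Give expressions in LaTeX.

Yes. s_k = 3^{k} \left(k + 3\right).

t_(k+1)/t_k = 3*(2*k + 11)/(2*k + 9).
Normal form (A,B,C) = (3, 1, k + 9/2).
Solve (3)·f(k+1) − (1)·f(k) = k + 9/2.
deg f ≤ 1 (via 0,0,1).
Solve for f: f(k) = (k + 3)/2 (degree 1 ≤ 1).
So s_k = (B(k−1)f/C)·t_k = ((k + 3)/(2*k + 9))·t_k = 3**k*(k + 3).
Verify: 3**k*(2*k + 9) matches t_k.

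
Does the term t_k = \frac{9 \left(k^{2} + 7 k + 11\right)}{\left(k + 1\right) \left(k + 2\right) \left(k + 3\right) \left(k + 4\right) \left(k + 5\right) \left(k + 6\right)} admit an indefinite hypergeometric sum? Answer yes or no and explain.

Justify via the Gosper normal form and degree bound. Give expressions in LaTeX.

r(k) = (k + 1)*(7*k + (k + 1)**2 + 18)/((k + 7)*(k**2 + 7*k + 11)) after simplifying.
A = k + 1, B = k + 7, C = k**2 + 7*k + 11.
f must satisfy (k + 1)·f(k+1) − (k + 6)·f(k) = k**2 + 7*k + 11.
Degrees (1,1,2) ⇒ d ≤ 5.
A polynomial solution: f(k) = k*(k + 2)*(k + 4)*(k**2 + 9*k + 23)/45.
Certificate R = B(k−1)f/C = k*(k + 2)*(k + 4)*(k + 6)*(k**2 + 9*k + 23)/(45*(k**2 + 7*k + 11)) gives s_k = k*(k**2 + 9*k + 23)/(5*(k**3 + 9*k**2 + 23*k + 15)).
Verify: 9*(k**2 + 7*k + 11)/(k**6 + 21*k**5 + 175*k**4 + 735*k**3 + 1624*k**2 + 1764*k + 720) matches t_k.

Yes. s_k = \frac{k \left(k^{2} + 9 k + 23\right)}{5 \left(k^{3} + 9 k^{2} + 23 k + 15\right)}.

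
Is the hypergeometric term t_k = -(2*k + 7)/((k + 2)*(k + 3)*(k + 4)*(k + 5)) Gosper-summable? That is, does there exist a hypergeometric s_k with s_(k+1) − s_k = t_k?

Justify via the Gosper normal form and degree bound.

t_(k+1)/t_k = (k + 2)*(2*k + 9)/((k + 6)*(2*k + 7)).
Take A(k)=k + 2, B(k)=k + 6, C(k)=k + 7/2.
Key eq: (k + 2)·f(k+1) = (k + 5)·f(k) + (k + 7/2).
Degrees (1,1,1) ⇒ d ≤ 3.
Match coefficients ⇒ f(k) = k*(k + 3)*(k + 6)/16.
Then R = B(k−1)f/C = k*(k + 3)*(k + 5)*(k + 6)/(8*(2*k + 7)), so s_k = R(k)·t_k = k*(-k - 6)/(8*(k**2 + 6*k + 8)).
Check: Δs_k = (-2*k - 7)/(k**4 + 14*k**3 + 71*k**2 + 154*k + 120). ✓

Yes. s_k = k*(-k - 6)/(8*(k**2 + 6*k + 8)).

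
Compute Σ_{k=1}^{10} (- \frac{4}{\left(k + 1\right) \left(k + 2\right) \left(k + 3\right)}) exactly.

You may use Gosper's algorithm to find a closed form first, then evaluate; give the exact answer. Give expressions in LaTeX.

Ratio r(k) = (k + 1)/(k + 4).
So A=k + 1 and B=k + 4, with C=1.
f must satisfy (k + 1)·f(k+1) − (k + 3)·f(k) = 1.
From deg A=1, deg B=1, deg C=0: d=2.
Solve for f: f(k) = k*(k + 3)/4 (degree 2 ≤ 2).
R(k) = B(k−1)·f(k)/C(k) = k*(k + 3)**2/4; s_k = R·t_k = k*(-k - 3)/((k + 1)*(k + 2)).
s_(k+1) − s_k = -4/(k**3 + 6*k**2 + 11*k + 6) = t_k.
Σ_(k=1)^(10) t_k = s_(11) − s_(1) = -77/78 − (-2/3) = -25/78.

Σ = -25/78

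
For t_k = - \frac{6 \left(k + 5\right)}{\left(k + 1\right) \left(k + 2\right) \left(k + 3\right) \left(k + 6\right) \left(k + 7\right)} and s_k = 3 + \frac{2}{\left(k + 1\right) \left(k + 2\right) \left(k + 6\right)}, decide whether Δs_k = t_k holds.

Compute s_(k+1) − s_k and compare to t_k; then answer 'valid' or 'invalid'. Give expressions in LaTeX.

s_(k+1) = 3 + 2/((k + 2)*(k + 3)*(k + 7))
s_(k+1) − s_k = 6*(-k - 5)/(k**5 + 19*k**4 + 131*k**3 + 401*k**2 + 540*k + 252)
(s_(k+1) − s_k) − t_k = 0

valid (s_(k+1) − s_k reduces to t_k)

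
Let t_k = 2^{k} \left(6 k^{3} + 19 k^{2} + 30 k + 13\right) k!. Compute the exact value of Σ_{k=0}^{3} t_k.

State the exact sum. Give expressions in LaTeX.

The ratio is 2*(6*k**4 + 43*k**3 + 123*k**2 + 154*k + 68)/(6*k**3 + 19*k**2 + 30*k + 13).
Factor: A=2*k + 2; B=1; C=k**3 + 19*k**2/6 + 5*k + 13/6.
Need (2*k + 2)·f(k+1) − (1)·f(k) = k**3 + 19*k**2/6 + 5*k + 13/6.
From deg A=1, deg B=0, deg C=3: d=2.
Solve for f: f(k) = (3*k**2 + 2*k + 3)/6 (degree 2 ≤ 2).
Certificate R = B(k−1)f/C = (3*k**2 + 2*k + 3)/(6*k**3 + 19*k**2 + 30*k + 13) gives s_k = 2**k*(3*k**2 + 2*k + 3)*factorial(k).
Δs = 2**k*(6*k**3 + 19*k**2 + 30*k + 13)*factorial(k), as required.
Evaluate s at k=4 and k=0: 22656 and 3; difference 22653.

Σ = 22653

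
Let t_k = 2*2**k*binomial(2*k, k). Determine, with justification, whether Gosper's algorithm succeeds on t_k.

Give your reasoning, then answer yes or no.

The ratio is 4*(2*k + 1)/(k + 1).
Normal form (A,B,C) = (8*k + 4, k + 1, 1).
Solve (8*k + 4)·f(k+1) − (k)·f(k) = 1.
Bound: deg f ≤ -1.
deg f ≤ -1 is impossible — no certificate.

No — t_k has no hypergeometric antidifference.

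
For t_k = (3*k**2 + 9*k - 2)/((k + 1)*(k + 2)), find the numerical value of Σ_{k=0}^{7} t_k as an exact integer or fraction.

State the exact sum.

r(k) = (k + 1)*(9*k + 3*(k + 1)**2 + 7)/((k + 3)*(3*k**2 + 9*k - 2)) after simplifying.
Take A(k)=k + 1, B(k)=k + 3, C(k)=k**2 + 3*k - 2/3.
Need (k + 1)·f(k+1) − (k + 2)·f(k) = k**2 + 3*k - 2/3.
deg f ≤ 2 (via 1,1,2).
Coefficient equations give f(k) = k*(3*k - 5)/3.
Get s_k = R·t_k = k*(3*k - 5)/(k + 1) with R(k) = B(k−1)f(k)/C(k) = k*(k + 2)*(3*k - 5)/(3*k**2 + 9*k - 2).
s_(k+1) − s_k = (3*k**2 + 9*k - 2)/(k**2 + 3*k + 2) = t_k.
Sum = s_(8) − s_(0); s_(8) = 152/9, s_(0) = 0 ⇒ 152/9.

Σ = 152/9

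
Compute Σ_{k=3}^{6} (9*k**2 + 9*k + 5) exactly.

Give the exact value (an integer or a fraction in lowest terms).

Compute t_(k+1)/t_k: get (9*k**2 + 27*k + 23)/(9*k**2 + 9*k + 5).
Normal form (A,B,C) = (1, 1, k**2 + k + 5/9).
Set up (1)·f(k+1) − (1)·f(k) − (k**2 + k + 5/9) = 0.
From deg A=0, deg B=0, deg C=2: d=3.
Solve for f: f(k) = k*(3*k**2 + 2)/9 (degree 3 ≤ 3).
So s_k = (B(k−1)f/C)·t_k = (k*(3*k**2 + 2)/(9*k**2 + 9*k + 5))·t_k = k*(3*k**2 + 2).
Δs = 9*k**2 + 9*k + 5, as required.
Sum = s_(7) − s_(3); s_(7) = 1043, s_(3) = 87 ⇒ 956.

Σ = 956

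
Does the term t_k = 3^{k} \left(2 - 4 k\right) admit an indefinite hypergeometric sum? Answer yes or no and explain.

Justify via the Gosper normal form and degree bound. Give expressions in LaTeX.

Step 1: r(k) = 3*(2*k + 1)/(2*k - 1).
So A=3 and B=1, with C=k - 1/2.
Key eq: (3)·f(k+1) = (1)·f(k) + (k - 1/2).
Bound: deg f ≤ 1.
Match coefficients ⇒ f(k) = (k - 2)/2.
Then R = B(k−1)f/C = (k - 2)/(2*k - 1), so s_k = R(k)·t_k = 2*3**k*(2 - k).
Check: Δs_k = 3**k*(2 - 4*k). ✓

Yes. s_k = 2 \cdot 3^{k} \left(2 - k\right).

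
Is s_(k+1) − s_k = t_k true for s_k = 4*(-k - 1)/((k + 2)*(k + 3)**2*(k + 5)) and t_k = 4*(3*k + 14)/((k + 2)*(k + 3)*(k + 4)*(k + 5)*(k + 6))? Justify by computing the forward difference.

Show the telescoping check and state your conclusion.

s_(k+1) = 4*(-k - 2)/((k + 3)*(k + 4)**2*(k + 6))
s_(k+1) − s_k = 4*(3*k**3 + 27*k**2 + 68*k + 36)/(k**7 + 27*k**6 + 307*k**5 + 1905*k**4 + 6964*k**3 + 14988*k**2 + 17568*k + 8640)
(s_(k+1) − s_k) − t_k = 8*(-4*k**2 - 33*k - 66)/(k**7 + 27*k**6 + 307*k**5 + 1905*k**4 + 6964*k**3 + 14988*k**2 + 17568*k + 8640)

Invalid: residual 8*(-4*k**2 - 33*k - 66)/(k**7 + 27*k**6 + 307*k**5 + 1905*k**4 + 6964*k**3 + 14988*k**2 + 17568*k + 8640) ≠ 0.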